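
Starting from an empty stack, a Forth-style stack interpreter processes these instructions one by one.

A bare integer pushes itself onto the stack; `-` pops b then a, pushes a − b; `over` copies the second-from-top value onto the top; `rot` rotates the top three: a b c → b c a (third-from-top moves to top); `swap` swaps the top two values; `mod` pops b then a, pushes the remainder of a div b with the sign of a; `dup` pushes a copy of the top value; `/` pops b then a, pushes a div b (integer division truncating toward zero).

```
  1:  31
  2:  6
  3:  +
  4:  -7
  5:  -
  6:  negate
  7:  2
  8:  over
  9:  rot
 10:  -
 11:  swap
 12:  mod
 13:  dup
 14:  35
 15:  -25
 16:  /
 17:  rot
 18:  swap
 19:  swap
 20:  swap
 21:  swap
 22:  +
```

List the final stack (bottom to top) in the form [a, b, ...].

[0, -1]

31      [31]
6       [31, 6]
+       [37]
-7      [37, -7]
-       [44]
negate  [-44]
2       [-44, 2]
over    [-44, 2, -44]
rot     [2, -44, -44]
-       [2, 0]
swap    [0, 2]
mod     [0]
dup     [0, 0]
35      [0, 0, 35]
-25     [0, 0, 35, -25]
/       [0, 0, -1]
rot     [0, -1, 0]
swap    [0, 0, -1]
swap    [0, -1, 0]
swap    [0, 0, -1]
swap    [0, -1, 0]
+       [0, -1]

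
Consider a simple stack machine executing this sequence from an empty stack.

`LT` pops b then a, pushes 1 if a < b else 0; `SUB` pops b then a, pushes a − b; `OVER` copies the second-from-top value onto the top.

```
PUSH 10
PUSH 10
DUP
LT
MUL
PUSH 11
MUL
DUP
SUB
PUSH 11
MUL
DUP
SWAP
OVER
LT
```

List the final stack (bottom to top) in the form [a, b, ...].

[0, 0]

PUSH 10 → [10]
PUSH 10 → [10, 10]
DUP     → [10, 10, 10]
LT      → [10, 0]
MUL     → [0]
PUSH 11 → [0, 11]
MUL     → [0]
DUP     → [0, 0]
SUB     → [0]
PUSH 11 → [0, 11]
MUL     → [0]
DUP     → [0, 0]
SWAP    → [0, 0]
OVER    → [0, 0, 0]
LT      → [0, 0]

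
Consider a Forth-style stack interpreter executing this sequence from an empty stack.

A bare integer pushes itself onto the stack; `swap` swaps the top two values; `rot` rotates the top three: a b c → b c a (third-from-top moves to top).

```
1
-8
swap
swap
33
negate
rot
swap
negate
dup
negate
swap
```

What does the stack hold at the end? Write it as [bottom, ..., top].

[-8, 1, -33, 33]

1       1
-8      1 -8
swap    -8 1
swap    1 -8
33      1 -8 33
negate  1 -8 -33
rot     -8 -33 1
swap    -8 1 -33
negate  -8 1 33
dup     -8 1 33 33
negate  -8 1 33 -33
swap    -8 1 -33 33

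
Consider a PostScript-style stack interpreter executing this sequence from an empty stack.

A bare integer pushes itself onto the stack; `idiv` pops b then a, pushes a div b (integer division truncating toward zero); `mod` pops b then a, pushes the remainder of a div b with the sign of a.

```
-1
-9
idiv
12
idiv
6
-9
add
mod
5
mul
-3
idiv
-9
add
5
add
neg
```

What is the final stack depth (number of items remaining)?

-1   -> -1
-9   -> -1 -9
idiv -> 0
12   -> 0 12
idiv -> 0
6    -> 0 6
-9   -> 0 6 -9
add  -> 0 -3
mod  -> 0
5    -> 0 5
mul  -> 0
-3   -> 0 -3
idiv -> 0
-9   -> 0 -9
add  -> -9
5    -> -9 5
add  -> -4
neg  -> 4

1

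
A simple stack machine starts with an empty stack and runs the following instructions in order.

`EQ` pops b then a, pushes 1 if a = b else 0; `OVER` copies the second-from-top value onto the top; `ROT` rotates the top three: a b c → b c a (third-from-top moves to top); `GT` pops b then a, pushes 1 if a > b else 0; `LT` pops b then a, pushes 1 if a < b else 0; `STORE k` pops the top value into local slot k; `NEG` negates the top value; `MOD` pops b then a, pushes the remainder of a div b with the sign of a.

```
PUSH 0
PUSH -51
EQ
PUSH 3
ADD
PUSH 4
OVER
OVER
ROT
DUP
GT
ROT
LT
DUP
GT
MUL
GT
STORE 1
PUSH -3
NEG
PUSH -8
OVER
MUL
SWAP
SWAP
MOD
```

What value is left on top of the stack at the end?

3

PUSH 0   -> [0]
PUSH -51 -> [0, -51]
EQ       -> [0]
PUSH 3   -> [0, 3]
ADD      -> [3]
PUSH 4   -> [3, 4]
OVER     -> [3, 4, 3]
OVER     -> [3, 4, 3, 4]
ROT      -> [3, 3, 4, 4]
DUP      -> [3, 3, 4, 4, 4]
GT       -> [3, 3, 4, 0]
ROT      -> [3, 4, 0, 3]
LT       -> [3, 4, 1]
DUP      -> [3, 4, 1, 1]
GT       -> [3, 4, 0]
MUL      -> [3, 0]
GT       -> [1]
STORE 1  -> []
PUSH -3  -> [-3]
NEG      -> [3]
PUSH -8  -> [3, -8]
OVER     -> [3, -8, 3]
MUL      -> [3, -24]
SWAP     -> [-24, 3]
SWAP     -> [3, -24]
MOD      -> [3]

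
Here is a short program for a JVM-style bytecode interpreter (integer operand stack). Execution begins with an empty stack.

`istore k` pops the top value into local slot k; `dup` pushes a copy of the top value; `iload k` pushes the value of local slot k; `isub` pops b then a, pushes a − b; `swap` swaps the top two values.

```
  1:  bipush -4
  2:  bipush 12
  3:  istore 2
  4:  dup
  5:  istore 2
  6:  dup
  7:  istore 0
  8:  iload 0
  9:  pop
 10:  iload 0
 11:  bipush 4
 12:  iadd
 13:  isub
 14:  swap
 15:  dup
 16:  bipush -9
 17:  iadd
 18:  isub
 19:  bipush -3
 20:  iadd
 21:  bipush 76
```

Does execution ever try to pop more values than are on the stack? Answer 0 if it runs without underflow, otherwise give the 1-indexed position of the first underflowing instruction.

bipush -4 -> -4
bipush 12 -> -4 12
istore 2  -> -4
dup       -> -4 -4
istore 2  -> -4
dup       -> -4 -4
istore 0  -> -4
iload 0   -> -4 -4
pop       -> -4
iload 0   -> -4 -4
bipush 4  -> -4 -4 4
iadd      -> -4 0
isub      -> -4
swap  — needs 2 operands, stack has 1 → underflow

14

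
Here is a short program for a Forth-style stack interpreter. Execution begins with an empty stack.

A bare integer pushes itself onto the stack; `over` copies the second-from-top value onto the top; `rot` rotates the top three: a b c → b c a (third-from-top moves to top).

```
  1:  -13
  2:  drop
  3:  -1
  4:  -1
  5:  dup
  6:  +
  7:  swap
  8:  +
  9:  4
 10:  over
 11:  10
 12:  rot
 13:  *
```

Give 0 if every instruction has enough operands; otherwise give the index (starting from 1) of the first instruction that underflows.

0

-13   [-13]
drop  []
-1    [-1]
-1    [-1, -1]
dup   [-1, -1, -1]
+     [-1, -2]
swap  [-2, -1]
+     [-3]
4     [-3, 4]
over  [-3, 4, -3]
10    [-3, 4, -3, 10]
rot   [-3, -3, 10, 4]
*     [-3, -3, 40]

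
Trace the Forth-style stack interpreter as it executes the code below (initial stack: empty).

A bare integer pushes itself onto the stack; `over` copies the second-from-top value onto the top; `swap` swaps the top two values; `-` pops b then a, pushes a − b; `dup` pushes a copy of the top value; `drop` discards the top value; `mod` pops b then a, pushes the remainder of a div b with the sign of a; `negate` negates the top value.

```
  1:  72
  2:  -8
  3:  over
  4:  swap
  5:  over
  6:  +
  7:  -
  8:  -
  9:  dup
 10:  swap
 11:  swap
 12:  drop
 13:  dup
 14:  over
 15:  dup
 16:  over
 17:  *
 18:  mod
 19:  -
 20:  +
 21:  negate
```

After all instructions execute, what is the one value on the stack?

-64

72     → [72]
-8     → [72, -8]
over   → [72, -8, 72]
swap   → [72, 72, -8]
over   → [72, 72, -8, 72]
+      → [72, 72, 64]
-      → [72, 8]
-      → [64]
dup    → [64, 64]
swap   → [64, 64]
swap   → [64, 64]
drop   → [64]
dup    → [64, 64]
over   → [64, 64, 64]
dup    → [64, 64, 64, 64]
over   → [64, 64, 64, 64, 64]
*      → [64, 64, 64, 4096]
mod    → [64, 64, 64]
-      → [64, 0]
+      → [64]
negate → [-64]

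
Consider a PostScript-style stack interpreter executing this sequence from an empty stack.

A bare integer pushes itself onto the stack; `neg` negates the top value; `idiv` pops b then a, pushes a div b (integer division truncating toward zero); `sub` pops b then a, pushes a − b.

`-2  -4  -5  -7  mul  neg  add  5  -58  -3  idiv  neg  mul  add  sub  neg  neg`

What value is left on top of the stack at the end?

-2   -> [-2]
-4   -> [-2, -4]
-5   -> [-2, -4, -5]
-7   -> [-2, -4, -5, -7]
mul  -> [-2, -4, 35]
neg  -> [-2, -4, -35]
add  -> [-2, -39]
5    -> [-2, -39, 5]
-58  -> [-2, -39, 5, -58]
-3   -> [-2, -39, 5, -58, -3]
idiv -> [-2, -39, 5, 19]
neg  -> [-2, -39, 5, -19]
mul  -> [-2, -39, -95]
add  -> [-2, -134]
sub  -> [132]
neg  -> [-132]
neg  -> [132]

132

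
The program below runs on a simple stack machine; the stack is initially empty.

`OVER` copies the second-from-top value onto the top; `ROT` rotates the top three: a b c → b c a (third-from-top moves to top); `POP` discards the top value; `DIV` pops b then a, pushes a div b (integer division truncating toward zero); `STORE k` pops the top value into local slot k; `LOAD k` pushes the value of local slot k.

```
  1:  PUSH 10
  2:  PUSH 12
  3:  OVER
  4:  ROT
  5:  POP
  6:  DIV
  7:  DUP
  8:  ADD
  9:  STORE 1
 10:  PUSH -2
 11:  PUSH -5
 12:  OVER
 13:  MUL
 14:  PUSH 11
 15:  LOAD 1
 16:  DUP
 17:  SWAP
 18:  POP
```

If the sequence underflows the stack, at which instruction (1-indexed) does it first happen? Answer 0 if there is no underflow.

PUSH 10 -> [10]
PUSH 12 -> [10, 12]
OVER    -> [10, 12, 10]
ROT     -> [12, 10, 10]
POP     -> [12, 10]
DIV     -> [1]
DUP     -> [1, 1]
ADD     -> [2]
STORE 1 -> []
PUSH -2 -> [-2]
PUSH -5 -> [-2, -5]
OVER    -> [-2, -5, -2]
MUL     -> [-2, 10]
PUSH 11 -> [-2, 10, 11]
LOAD 1  -> [-2, 10, 11, 2]
DUP     -> [-2, 10, 11, 2, 2]
SWAP    -> [-2, 10, 11, 2, 2]
POP     -> [-2, 10, 11, 2]

0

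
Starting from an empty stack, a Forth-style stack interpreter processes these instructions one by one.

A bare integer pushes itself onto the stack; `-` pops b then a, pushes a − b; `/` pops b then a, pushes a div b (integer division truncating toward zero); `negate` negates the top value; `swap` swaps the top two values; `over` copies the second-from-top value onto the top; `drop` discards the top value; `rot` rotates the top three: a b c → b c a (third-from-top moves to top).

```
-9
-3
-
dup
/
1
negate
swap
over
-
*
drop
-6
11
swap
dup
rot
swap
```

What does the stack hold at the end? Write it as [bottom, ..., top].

[-6, 11, -6]

-9     -> -9
-3     -> -9 -3
-      -> -6
dup    -> -6 -6
/      -> 1
1      -> 1 1
negate -> 1 -1
swap   -> -1 1
over   -> -1 1 -1
-      -> -1 2
*      -> -2
drop   -> (empty)
-6     -> -6
11     -> -6 11
swap   -> 11 -6
dup    -> 11 -6 -6
rot    -> -6 -6 11
swap   -> -6 11 -6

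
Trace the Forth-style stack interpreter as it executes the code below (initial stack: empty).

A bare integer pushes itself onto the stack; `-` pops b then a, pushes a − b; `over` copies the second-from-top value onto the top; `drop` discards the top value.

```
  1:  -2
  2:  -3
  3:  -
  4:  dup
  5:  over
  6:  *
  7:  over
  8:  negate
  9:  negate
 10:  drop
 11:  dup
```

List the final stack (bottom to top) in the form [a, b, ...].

-2      -2
-3      -2 -3
-       1
dup     1 1
over    1 1 1
*       1 1
over    1 1 1
negate  1 1 -1
negate  1 1 1
drop    1 1
dup     1 1 1

[1, 1, 1]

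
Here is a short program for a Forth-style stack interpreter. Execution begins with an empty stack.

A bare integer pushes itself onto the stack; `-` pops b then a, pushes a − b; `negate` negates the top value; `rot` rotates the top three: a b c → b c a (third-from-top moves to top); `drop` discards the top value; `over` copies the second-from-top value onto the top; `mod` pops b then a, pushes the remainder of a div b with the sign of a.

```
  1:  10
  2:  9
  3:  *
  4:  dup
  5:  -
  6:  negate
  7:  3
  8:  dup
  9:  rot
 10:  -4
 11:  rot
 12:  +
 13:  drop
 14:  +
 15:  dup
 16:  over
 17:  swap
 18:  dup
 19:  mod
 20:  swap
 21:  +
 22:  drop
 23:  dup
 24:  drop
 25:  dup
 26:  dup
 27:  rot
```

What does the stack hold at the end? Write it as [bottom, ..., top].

10      10
9       10 9
*       90
dup     90 90
-       0
negate  0
3       0 3
dup     0 3 3
rot     3 3 0
-4      3 3 0 -4
rot     3 0 -4 3
+       3 0 -1
drop    3 0
+       3
dup     3 3
over    3 3 3
swap    3 3 3
dup     3 3 3 3
mod     3 3 0
swap    3 0 3
+       3 3
drop    3
dup     3 3
drop    3
dup     3 3
dup     3 3 3
rot     3 3 3

[3, 3, 3]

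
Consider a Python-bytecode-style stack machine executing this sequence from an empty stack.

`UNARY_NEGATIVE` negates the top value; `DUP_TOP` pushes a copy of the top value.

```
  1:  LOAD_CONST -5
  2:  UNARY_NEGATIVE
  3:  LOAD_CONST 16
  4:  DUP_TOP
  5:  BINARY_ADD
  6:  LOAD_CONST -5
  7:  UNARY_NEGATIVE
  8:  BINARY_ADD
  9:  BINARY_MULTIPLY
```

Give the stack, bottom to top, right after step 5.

LOAD_CONST -5  : [-5]
UNARY_NEGATIVE : [5]
LOAD_CONST 16  : [5, 16]
DUP_TOP        : [5, 16, 16]
BINARY_ADD     : [5, 32]

[5, 32]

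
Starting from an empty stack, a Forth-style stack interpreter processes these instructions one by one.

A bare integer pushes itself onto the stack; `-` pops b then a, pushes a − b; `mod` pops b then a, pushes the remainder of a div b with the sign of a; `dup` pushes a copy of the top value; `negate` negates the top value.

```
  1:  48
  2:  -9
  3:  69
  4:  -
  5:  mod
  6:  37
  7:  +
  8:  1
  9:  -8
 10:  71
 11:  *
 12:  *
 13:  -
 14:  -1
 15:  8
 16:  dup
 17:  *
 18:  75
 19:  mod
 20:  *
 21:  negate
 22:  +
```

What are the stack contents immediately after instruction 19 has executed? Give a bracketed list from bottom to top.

[653, -1, 64]

48  : 48
-9  : 48 -9
69  : 48 -9 69
-   : 48 -78
mod : 48
37  : 48 37
+   : 85
1   : 85 1
-8  : 85 1 -8
71  : 85 1 -8 71
*   : 85 1 -568
*   : 85 -568
-   : 653
-1  : 653 -1
8   : 653 -1 8
dup : 653 -1 8 8
*   : 653 -1 64
75  : 653 -1 64 75
mod : 653 -1 64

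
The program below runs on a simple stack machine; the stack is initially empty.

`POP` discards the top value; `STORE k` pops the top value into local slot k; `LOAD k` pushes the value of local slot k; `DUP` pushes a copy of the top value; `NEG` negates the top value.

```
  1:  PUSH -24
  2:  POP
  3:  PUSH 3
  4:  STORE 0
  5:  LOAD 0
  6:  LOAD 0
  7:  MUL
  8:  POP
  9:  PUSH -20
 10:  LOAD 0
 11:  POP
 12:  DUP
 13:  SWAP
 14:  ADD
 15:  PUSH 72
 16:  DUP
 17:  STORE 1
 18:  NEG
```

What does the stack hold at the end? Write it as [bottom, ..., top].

PUSH -24 → -24
POP      → (empty)
PUSH 3   → 3
STORE 0  → (empty)
LOAD 0   → 3
LOAD 0   → 3 3
MUL      → 9
POP      → (empty)
PUSH -20 → -20
LOAD 0   → -20 3
POP      → -20
DUP      → -20 -20
SWAP     → -20 -20
ADD      → -40
PUSH 72  → -40 72
DUP      → -40 72 72
STORE 1  → -40 72
NEG      → -40 -72

[-40, -72]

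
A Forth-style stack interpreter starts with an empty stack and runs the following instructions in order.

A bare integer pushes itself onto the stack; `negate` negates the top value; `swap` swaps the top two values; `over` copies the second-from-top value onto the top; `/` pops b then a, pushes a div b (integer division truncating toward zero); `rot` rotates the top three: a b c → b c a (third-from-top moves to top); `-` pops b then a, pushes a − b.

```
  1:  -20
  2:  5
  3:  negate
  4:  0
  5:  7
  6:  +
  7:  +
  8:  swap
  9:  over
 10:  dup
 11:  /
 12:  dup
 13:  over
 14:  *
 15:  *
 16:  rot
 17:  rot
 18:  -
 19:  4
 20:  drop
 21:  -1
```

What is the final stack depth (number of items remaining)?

-20     [-20]
5       [-20, 5]
negate  [-20, -5]
0       [-20, -5, 0]
7       [-20, -5, 0, 7]
+       [-20, -5, 7]
+       [-20, 2]
swap    [2, -20]
over    [2, -20, 2]
dup     [2, -20, 2, 2]
/       [2, -20, 1]
dup     [2, -20, 1, 1]
over    [2, -20, 1, 1, 1]
*       [2, -20, 1, 1]
*       [2, -20, 1]
rot     [-20, 1, 2]
rot     [1, 2, -20]
-       [1, 22]
4       [1, 22, 4]
drop    [1, 22]
-1      [1, 22, -1]

3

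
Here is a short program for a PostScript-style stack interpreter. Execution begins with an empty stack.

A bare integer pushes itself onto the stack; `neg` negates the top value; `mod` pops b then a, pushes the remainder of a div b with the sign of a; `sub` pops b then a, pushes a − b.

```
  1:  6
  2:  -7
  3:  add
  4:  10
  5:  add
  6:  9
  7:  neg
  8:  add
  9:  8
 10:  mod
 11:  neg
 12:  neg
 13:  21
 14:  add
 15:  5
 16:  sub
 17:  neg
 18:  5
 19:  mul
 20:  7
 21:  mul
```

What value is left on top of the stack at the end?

-560

6    [6]
-7   [6, -7]
add  [-1]
10   [-1, 10]
add  [9]
9    [9, 9]
neg  [9, -9]
add  [0]
8    [0, 8]
mod  [0]
neg  [0]
neg  [0]
21   [0, 21]
add  [21]
5    [21, 5]
sub  [16]
neg  [-16]
5    [-16, 5]
mul  [-80]
7    [-80, 7]
mul  [-560]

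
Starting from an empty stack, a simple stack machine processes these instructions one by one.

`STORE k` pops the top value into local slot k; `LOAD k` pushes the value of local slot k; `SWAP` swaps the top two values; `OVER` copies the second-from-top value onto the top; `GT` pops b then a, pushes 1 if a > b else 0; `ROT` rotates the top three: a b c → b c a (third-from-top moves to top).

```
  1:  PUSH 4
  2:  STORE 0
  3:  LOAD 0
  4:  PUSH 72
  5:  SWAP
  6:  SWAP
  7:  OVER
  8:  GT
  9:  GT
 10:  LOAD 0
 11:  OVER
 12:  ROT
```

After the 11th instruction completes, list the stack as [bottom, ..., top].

[1, 4, 1]

PUSH 4  → [4]
STORE 0 → []
LOAD 0  → [4]
PUSH 72 → [4, 72]
SWAP    → [72, 4]
SWAP    → [4, 72]
OVER    → [4, 72, 4]
GT      → [4, 1]
GT      → [1]
LOAD 0  → [1, 4]
OVER    → [1, 4, 1]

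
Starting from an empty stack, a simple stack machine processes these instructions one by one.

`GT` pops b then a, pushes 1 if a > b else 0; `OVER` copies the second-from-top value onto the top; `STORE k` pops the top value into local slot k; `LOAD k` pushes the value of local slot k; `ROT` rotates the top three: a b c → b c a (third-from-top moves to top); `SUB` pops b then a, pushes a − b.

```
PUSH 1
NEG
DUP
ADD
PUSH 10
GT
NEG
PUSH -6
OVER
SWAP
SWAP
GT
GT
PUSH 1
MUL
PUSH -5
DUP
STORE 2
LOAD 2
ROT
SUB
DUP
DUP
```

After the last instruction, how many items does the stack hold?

4

PUSH 1  -> [1]
NEG     -> [-1]
DUP     -> [-1, -1]
ADD     -> [-2]
PUSH 10 -> [-2, 10]
GT      -> [0]
NEG     -> [0]
PUSH -6 -> [0, -6]
OVER    -> [0, -6, 0]
SWAP    -> [0, 0, -6]
SWAP    -> [0, -6, 0]
GT      -> [0, 0]
GT      -> [0]
PUSH 1  -> [0, 1]
MUL     -> [0]
PUSH -5 -> [0, -5]
DUP     -> [0, -5, -5]
STORE 2 -> [0, -5]
LOAD 2  -> [0, -5, -5]
ROT     -> [-5, -5, 0]
SUB     -> [-5, -5]
DUP     -> [-5, -5, -5]
DUP     -> [-5, -5, -5, -5]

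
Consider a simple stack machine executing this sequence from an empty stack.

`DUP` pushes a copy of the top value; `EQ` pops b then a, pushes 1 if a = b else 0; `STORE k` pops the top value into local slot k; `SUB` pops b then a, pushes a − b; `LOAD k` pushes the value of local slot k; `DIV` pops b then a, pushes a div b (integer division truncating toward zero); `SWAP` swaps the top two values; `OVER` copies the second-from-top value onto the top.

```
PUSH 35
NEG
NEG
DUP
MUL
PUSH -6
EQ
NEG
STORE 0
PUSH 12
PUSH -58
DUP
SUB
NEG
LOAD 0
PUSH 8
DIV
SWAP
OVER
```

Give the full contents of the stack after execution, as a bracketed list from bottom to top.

[12, 0, 0, 0]

PUSH 35  → 35
NEG      → -35
NEG      → 35
DUP      → 35 35
MUL      → 1225
PUSH -6  → 1225 -6
EQ       → 0
NEG      → 0
STORE 0  → (empty)
PUSH 12  → 12
PUSH -58 → 12 -58
DUP      → 12 -58 -58
SUB      → 12 0
NEG      → 12 0
LOAD 0   → 12 0 0
PUSH 8   → 12 0 0 8
DIV      → 12 0 0
SWAP     → 12 0 0
OVER     → 12 0 0 0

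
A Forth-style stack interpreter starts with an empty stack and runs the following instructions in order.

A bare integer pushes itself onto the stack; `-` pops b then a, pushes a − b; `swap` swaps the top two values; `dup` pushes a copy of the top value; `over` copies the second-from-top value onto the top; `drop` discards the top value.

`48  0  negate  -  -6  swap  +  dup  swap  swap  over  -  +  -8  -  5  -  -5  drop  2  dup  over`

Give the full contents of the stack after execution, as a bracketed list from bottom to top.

[45, 2, 2, 2]

48     -> 48
0      -> 48 0
negate -> 48 0
-      -> 48
-6     -> 48 -6
swap   -> -6 48
+      -> 42
dup    -> 42 42
swap   -> 42 42
swap   -> 42 42
over   -> 42 42 42
-      -> 42 0
+      -> 42
-8     -> 42 -8
-      -> 50
5      -> 50 5
-      -> 45
-5     -> 45 -5
drop   -> 45
2      -> 45 2
dup    -> 45 2 2
over   -> 45 2 2 2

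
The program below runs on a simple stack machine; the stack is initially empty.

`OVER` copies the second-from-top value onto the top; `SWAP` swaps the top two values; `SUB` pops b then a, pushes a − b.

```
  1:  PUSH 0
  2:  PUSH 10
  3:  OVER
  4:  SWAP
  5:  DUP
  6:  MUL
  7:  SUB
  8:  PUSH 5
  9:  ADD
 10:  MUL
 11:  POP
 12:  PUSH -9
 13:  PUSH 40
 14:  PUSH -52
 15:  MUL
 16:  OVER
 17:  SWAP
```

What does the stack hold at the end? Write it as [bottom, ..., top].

PUSH 0   : [0]
PUSH 10  : [0, 10]
OVER     : [0, 10, 0]
SWAP     : [0, 0, 10]
DUP      : [0, 0, 10, 10]
MUL      : [0, 0, 100]
SUB      : [0, -100]
PUSH 5   : [0, -100, 5]
ADD      : [0, -95]
MUL      : [0]
POP      : []
PUSH -9  : [-9]
PUSH 40  : [-9, 40]
PUSH -52 : [-9, 40, -52]
MUL      : [-9, -2080]
OVER     : [-9, -2080, -9]
SWAP     : [-9, -9, -2080]

[-9, -9, -2080]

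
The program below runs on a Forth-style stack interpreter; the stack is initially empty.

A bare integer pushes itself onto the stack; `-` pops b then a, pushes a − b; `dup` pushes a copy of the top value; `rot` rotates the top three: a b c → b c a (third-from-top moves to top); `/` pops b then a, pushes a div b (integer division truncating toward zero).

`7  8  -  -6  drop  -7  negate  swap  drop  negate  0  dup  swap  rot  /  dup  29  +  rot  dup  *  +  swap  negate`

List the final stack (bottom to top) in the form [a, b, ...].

[29, 0]

7      -> 7
8      -> 7 8
-      -> -1
-6     -> -1 -6
drop   -> -1
-7     -> -1 -7
negate -> -1 7
swap   -> 7 -1
drop   -> 7
negate -> -7
0      -> -7 0
dup    -> -7 0 0
swap   -> -7 0 0
rot    -> 0 0 -7
/      -> 0 0
dup    -> 0 0 0
29     -> 0 0 0 29
+      -> 0 0 29
rot    -> 0 29 0
dup    -> 0 29 0 0
*      -> 0 29 0
+      -> 0 29
swap   -> 29 0
negate -> 29 0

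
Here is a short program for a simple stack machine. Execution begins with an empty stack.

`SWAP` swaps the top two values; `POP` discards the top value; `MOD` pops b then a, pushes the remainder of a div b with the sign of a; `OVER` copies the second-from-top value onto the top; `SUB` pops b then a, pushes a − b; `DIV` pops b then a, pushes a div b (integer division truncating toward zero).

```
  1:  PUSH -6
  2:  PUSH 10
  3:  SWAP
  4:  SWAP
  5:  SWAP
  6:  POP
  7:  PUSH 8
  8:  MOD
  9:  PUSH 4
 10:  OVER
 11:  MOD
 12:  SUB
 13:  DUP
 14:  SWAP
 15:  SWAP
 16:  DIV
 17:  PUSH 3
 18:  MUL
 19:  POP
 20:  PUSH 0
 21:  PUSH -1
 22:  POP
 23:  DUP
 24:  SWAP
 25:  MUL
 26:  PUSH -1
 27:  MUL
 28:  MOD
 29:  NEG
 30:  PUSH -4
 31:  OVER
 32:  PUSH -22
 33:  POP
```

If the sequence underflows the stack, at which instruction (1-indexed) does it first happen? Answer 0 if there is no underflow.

28

PUSH -6 : [-6]
PUSH 10 : [-6, 10]
SWAP    : [10, -6]
SWAP    : [-6, 10]
SWAP    : [10, -6]
POP     : [10]
PUSH 8  : [10, 8]
MOD     : [2]
PUSH 4  : [2, 4]
OVER    : [2, 4, 2]
MOD     : [2, 0]
SUB     : [2]
DUP     : [2, 2]
SWAP    : [2, 2]
SWAP    : [2, 2]
DIV     : [1]
PUSH 3  : [1, 3]
MUL     : [3]
POP     : []
PUSH 0  : [0]
PUSH -1 : [0, -1]
POP     : [0]
DUP     : [0, 0]
SWAP    : [0, 0]
MUL     : [0]
PUSH -1 : [0, -1]
MUL     : [0]
MOD  — needs 2 operands, stack has 1 → underflow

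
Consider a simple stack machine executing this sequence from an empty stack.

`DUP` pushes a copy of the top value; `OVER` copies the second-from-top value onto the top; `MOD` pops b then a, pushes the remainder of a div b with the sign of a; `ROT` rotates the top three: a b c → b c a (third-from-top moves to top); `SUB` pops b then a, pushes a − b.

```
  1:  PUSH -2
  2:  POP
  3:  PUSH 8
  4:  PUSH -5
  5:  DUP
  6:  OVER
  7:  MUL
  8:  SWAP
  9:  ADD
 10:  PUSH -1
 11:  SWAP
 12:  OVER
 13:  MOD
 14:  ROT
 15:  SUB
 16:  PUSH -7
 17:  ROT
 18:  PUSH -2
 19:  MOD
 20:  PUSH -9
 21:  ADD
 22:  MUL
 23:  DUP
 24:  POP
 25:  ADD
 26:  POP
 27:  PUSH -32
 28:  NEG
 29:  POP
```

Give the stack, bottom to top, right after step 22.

[-8, 70]

PUSH -2 → [-2]
POP     → []
PUSH 8  → [8]
PUSH -5 → [8, -5]
DUP     → [8, -5, -5]
OVER    → [8, -5, -5, -5]
MUL     → [8, -5, 25]
SWAP    → [8, 25, -5]
ADD     → [8, 20]
PUSH -1 → [8, 20, -1]
SWAP    → [8, -1, 20]
OVER    → [8, -1, 20, -1]
MOD     → [8, -1, 0]
ROT     → [-1, 0, 8]
SUB     → [-1, -8]
PUSH -7 → [-1, -8, -7]
ROT     → [-8, -7, -1]
PUSH -2 → [-8, -7, -1, -2]
MOD     → [-8, -7, -1]
PUSH -9 → [-8, -7, -1, -9]
ADD     → [-8, -7, -10]
MUL     → [-8, 70]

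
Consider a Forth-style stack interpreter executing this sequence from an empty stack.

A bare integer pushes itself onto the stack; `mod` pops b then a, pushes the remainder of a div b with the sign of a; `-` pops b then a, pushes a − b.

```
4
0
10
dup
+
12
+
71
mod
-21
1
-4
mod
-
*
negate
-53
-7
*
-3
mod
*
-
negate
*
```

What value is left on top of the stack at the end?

5632

4      → 4
0      → 4 0
10     → 4 0 10
dup    → 4 0 10 10
+      → 4 0 20
12     → 4 0 20 12
+      → 4 0 32
71     → 4 0 32 71
mod    → 4 0 32
-21    → 4 0 32 -21
1      → 4 0 32 -21 1
-4     → 4 0 32 -21 1 -4
mod    → 4 0 32 -21 1
-      → 4 0 32 -22
*      → 4 0 -704
negate → 4 0 704
-53    → 4 0 704 -53
-7     → 4 0 704 -53 -7
*      → 4 0 704 371
-3     → 4 0 704 371 -3
mod    → 4 0 704 2
*      → 4 0 1408
-      → 4 -1408
negate → 4 1408
*      → 5632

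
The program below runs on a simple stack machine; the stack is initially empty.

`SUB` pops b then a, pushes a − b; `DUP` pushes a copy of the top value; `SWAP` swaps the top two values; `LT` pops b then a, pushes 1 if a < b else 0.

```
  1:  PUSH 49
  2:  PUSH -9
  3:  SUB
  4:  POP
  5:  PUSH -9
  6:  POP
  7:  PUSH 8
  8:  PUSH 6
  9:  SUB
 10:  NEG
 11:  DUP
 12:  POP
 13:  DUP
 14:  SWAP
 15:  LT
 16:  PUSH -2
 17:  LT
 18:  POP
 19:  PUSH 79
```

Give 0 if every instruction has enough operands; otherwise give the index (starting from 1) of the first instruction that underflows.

0

PUSH 49 -> [49]
PUSH -9 -> [49, -9]
SUB     -> [58]
POP     -> []
PUSH -9 -> [-9]
POP     -> []
PUSH 8  -> [8]
PUSH 6  -> [8, 6]
SUB     -> [2]
NEG     -> [-2]
DUP     -> [-2, -2]
POP     -> [-2]
DUP     -> [-2, -2]
SWAP    -> [-2, -2]
LT      -> [0]
PUSH -2 -> [0, -2]
LT      -> [0]
POP     -> []
PUSH 79 -> [79]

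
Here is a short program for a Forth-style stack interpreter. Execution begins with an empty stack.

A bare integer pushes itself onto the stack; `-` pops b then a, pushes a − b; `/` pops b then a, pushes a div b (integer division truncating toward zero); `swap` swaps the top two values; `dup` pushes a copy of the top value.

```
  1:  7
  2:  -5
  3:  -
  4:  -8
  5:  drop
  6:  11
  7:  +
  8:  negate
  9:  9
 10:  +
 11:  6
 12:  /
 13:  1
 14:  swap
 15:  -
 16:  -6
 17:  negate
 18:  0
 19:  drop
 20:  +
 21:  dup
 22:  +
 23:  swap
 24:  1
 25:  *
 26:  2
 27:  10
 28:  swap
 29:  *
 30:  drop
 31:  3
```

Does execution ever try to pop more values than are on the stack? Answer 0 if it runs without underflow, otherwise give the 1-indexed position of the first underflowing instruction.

23

7       [7]
-5      [7, -5]
-       [12]
-8      [12, -8]
drop    [12]
11      [12, 11]
+       [23]
negate  [-23]
9       [-23, 9]
+       [-14]
6       [-14, 6]
/       [-2]
1       [-2, 1]
swap    [1, -2]
-       [3]
-6      [3, -6]
negate  [3, 6]
0       [3, 6, 0]
drop    [3, 6]
+       [9]
dup     [9, 9]
+       [18]
swap  — needs 2 operands, stack has 1 → underflow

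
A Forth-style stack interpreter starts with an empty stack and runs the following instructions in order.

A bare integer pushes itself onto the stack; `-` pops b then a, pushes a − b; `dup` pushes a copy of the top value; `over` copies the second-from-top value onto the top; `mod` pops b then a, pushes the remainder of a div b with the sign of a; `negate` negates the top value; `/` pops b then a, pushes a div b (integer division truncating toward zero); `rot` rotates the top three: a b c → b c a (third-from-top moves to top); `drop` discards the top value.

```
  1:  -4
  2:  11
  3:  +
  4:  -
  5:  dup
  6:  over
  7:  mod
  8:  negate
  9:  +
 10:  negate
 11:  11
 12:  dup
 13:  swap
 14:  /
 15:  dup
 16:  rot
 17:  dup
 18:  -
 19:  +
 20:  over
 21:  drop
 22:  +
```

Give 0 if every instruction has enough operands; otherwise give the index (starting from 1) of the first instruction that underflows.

4

-4 -> -4
11 -> -4 11
+  -> 7
-  — needs 2 operands, stack has 1 → underflow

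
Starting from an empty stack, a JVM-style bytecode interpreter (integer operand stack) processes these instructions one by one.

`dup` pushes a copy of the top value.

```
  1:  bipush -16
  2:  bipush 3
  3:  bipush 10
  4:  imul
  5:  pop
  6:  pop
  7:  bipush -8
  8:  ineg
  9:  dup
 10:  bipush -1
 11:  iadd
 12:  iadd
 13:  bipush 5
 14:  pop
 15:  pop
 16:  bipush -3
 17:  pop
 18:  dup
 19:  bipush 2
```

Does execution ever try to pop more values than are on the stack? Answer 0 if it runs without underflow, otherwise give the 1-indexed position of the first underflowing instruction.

18

bipush -16 → [-16]
bipush 3   → [-16, 3]
bipush 10  → [-16, 3, 10]
imul       → [-16, 30]
pop        → [-16]
pop        → []
bipush -8  → [-8]
ineg       → [8]
dup        → [8, 8]
bipush -1  → [8, 8, -1]
iadd       → [8, 7]
iadd       → [15]
bipush 5   → [15, 5]
pop        → [15]
pop        → []
bipush -3  → [-3]
pop        → []
dup  — needs 1 operand, stack has 0 → underflow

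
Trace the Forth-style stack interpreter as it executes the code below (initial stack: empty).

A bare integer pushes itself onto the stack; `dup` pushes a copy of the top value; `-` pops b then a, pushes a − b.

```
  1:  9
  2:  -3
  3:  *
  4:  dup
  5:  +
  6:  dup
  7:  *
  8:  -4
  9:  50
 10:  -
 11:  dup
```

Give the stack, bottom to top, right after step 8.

[2916, -4]

9   : 9
-3  : 9 -3
*   : -27
dup : -27 -27
+   : -54
dup : -54 -54
*   : 2916
-4  : 2916 -4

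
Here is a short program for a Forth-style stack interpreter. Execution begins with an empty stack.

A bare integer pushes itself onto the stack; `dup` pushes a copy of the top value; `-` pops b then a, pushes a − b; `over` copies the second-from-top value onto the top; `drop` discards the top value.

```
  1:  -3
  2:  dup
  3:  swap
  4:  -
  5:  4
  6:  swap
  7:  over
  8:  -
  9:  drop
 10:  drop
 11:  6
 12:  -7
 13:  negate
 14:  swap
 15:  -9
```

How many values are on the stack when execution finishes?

-3     -> [-3]
dup    -> [-3, -3]
swap   -> [-3, -3]
-      -> [0]
4      -> [0, 4]
swap   -> [4, 0]
over   -> [4, 0, 4]
-      -> [4, -4]
drop   -> [4]
drop   -> []
6      -> [6]
-7     -> [6, -7]
negate -> [6, 7]
swap   -> [7, 6]
-9     -> [7, 6, -9]

3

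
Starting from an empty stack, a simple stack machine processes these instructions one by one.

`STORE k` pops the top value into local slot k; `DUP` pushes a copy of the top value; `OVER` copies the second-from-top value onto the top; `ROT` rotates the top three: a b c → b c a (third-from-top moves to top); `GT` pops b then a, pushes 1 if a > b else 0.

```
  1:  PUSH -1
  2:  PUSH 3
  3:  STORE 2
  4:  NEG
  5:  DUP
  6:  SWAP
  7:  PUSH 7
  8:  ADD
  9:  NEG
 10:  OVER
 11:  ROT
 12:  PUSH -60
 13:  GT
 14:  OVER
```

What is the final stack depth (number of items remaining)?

4

PUSH -1  -> -1
PUSH 3   -> -1 3
STORE 2  -> -1
NEG      -> 1
DUP      -> 1 1
SWAP     -> 1 1
PUSH 7   -> 1 1 7
ADD      -> 1 8
NEG      -> 1 -8
OVER     -> 1 -8 1
ROT      -> -8 1 1
PUSH -60 -> -8 1 1 -60
GT       -> -8 1 1
OVER     -> -8 1 1 1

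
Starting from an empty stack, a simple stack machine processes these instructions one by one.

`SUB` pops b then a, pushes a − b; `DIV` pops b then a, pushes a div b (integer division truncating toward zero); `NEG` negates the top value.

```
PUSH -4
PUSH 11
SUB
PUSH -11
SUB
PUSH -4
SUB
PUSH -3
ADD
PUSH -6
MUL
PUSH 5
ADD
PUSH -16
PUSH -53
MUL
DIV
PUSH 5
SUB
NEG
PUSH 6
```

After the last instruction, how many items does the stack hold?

PUSH -4  -> -4
PUSH 11  -> -4 11
SUB      -> -15
PUSH -11 -> -15 -11
SUB      -> -4
PUSH -4  -> -4 -4
SUB      -> 0
PUSH -3  -> 0 -3
ADD      -> -3
PUSH -6  -> -3 -6
MUL      -> 18
PUSH 5   -> 18 5
ADD      -> 23
PUSH -16 -> 23 -16
PUSH -53 -> 23 -16 -53
MUL      -> 23 848
DIV      -> 0
PUSH 5   -> 0 5
SUB      -> -5
NEG      -> 5
PUSH 6   -> 5 6

2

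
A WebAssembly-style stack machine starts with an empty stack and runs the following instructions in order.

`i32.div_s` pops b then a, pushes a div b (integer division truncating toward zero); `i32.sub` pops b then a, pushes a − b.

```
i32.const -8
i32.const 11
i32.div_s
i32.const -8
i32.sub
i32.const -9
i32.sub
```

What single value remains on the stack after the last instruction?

i32.const -8 : -8
i32.const 11 : -8 11
i32.div_s    : 0
i32.const -8 : 0 -8
i32.sub      : 8
i32.const -9 : 8 -9
i32.sub      : 17

17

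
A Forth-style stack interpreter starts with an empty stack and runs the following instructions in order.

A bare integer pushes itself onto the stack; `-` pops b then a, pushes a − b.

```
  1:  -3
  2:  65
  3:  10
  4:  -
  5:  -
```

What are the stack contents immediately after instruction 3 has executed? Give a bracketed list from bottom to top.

[-3, 65, 10]

-3 : [-3]
65 : [-3, 65]
10 : [-3, 65, 10]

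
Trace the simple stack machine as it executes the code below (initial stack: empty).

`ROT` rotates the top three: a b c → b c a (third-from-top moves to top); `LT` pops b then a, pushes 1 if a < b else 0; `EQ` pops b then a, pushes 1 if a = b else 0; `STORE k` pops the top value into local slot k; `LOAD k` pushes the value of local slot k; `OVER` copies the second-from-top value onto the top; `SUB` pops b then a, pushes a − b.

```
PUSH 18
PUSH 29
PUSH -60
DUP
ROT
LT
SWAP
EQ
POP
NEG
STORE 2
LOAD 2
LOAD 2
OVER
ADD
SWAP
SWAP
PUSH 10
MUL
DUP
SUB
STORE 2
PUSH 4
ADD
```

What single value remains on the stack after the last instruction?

-14

PUSH 18  : [18]
PUSH 29  : [18, 29]
PUSH -60 : [18, 29, -60]
DUP      : [18, 29, -60, -60]
ROT      : [18, -60, -60, 29]
LT       : [18, -60, 1]
SWAP     : [18, 1, -60]
EQ       : [18, 0]
POP      : [18]
NEG      : [-18]
STORE 2  : []
LOAD 2   : [-18]
LOAD 2   : [-18, -18]
OVER     : [-18, -18, -18]
ADD      : [-18, -36]
SWAP     : [-36, -18]
SWAP     : [-18, -36]
PUSH 10  : [-18, -36, 10]
MUL      : [-18, -360]
DUP      : [-18, -360, -360]
SUB      : [-18, 0]
STORE 2  : [-18]
PUSH 4   : [-18, 4]
ADD      : [-14]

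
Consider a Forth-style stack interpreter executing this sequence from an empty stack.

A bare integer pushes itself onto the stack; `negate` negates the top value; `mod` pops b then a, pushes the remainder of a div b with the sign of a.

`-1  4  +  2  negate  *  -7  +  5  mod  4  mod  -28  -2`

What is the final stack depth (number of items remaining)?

-1     → [-1]
4      → [-1, 4]
+      → [3]
2      → [3, 2]
negate → [3, -2]
*      → [-6]
-7     → [-6, -7]
+      → [-13]
5      → [-13, 5]
mod    → [-3]
4      → [-3, 4]
mod    → [-3]
-28    → [-3, -28]
-2     → [-3, -28, -2]

3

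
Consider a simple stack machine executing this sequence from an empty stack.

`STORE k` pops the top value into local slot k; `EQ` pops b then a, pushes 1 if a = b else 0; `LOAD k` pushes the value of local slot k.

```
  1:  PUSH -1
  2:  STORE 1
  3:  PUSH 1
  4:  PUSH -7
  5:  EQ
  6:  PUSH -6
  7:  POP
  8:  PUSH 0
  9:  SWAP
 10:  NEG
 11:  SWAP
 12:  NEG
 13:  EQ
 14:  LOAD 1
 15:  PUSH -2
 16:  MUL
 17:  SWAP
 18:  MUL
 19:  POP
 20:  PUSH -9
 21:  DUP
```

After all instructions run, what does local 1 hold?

-1

PUSH -1 -> [-1]
STORE 1 -> []
PUSH 1  -> [1]
PUSH -7 -> [1, -7]
EQ      -> [0]
PUSH -6 -> [0, -6]
POP     -> [0]
PUSH 0  -> [0, 0]
SWAP    -> [0, 0]
NEG     -> [0, 0]
SWAP    -> [0, 0]
NEG     -> [0, 0]
EQ      -> [1]
LOAD 1  -> [1, -1]
PUSH -2 -> [1, -1, -2]
MUL     -> [1, 2]
SWAP    -> [2, 1]
MUL     -> [2]
POP     -> []
PUSH -9 -> [-9]
DUP     -> [-9, -9]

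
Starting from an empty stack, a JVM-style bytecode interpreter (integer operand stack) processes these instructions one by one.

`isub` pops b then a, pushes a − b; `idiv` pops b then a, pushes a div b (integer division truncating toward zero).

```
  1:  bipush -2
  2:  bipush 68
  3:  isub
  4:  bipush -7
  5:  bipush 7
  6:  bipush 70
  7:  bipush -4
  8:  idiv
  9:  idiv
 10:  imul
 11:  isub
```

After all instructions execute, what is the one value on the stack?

-70

bipush -2 → [-2]
bipush 68 → [-2, 68]
isub      → [-70]
bipush -7 → [-70, -7]
bipush 7  → [-70, -7, 7]
bipush 70 → [-70, -7, 7, 70]
bipush -4 → [-70, -7, 7, 70, -4]
idiv      → [-70, -7, 7, -17]
idiv      → [-70, -7, 0]
imul      → [-70, 0]
isub      → [-70]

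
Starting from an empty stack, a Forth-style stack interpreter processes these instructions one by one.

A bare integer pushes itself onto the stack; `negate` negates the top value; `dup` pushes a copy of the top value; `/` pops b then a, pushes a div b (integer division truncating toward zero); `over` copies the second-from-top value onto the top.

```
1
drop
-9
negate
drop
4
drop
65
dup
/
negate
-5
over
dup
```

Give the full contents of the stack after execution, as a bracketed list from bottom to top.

[-1, -5, -1, -1]

1      : 1
drop   : (empty)
-9     : -9
negate : 9
drop   : (empty)
4      : 4
drop   : (empty)
65     : 65
dup    : 65 65
/      : 1
negate : -1
-5     : -1 -5
over   : -1 -5 -1
dup    : -1 -5 -1 -1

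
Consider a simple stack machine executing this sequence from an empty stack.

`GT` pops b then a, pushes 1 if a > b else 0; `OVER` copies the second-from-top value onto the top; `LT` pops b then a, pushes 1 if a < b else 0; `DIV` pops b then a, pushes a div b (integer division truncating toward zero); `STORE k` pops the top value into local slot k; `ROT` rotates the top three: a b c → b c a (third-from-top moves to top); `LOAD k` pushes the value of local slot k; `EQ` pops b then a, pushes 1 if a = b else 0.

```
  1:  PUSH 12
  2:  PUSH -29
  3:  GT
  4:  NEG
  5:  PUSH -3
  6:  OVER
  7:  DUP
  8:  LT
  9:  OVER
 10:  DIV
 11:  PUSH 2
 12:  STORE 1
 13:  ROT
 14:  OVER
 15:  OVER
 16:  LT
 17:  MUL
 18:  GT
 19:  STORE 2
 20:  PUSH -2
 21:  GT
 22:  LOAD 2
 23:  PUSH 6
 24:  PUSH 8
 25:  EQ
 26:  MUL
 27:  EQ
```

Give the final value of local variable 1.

PUSH 12   [12]
PUSH -29  [12, -29]
GT        [1]
NEG       [-1]
PUSH -3   [-1, -3]
OVER      [-1, -3, -1]
DUP       [-1, -3, -1, -1]
LT        [-1, -3, 0]
OVER      [-1, -3, 0, -3]
DIV       [-1, -3, 0]
PUSH 2    [-1, -3, 0, 2]
STORE 1   [-1, -3, 0]
ROT       [-3, 0, -1]
OVER      [-3, 0, -1, 0]
OVER      [-3, 0, -1, 0, -1]
LT        [-3, 0, -1, 0]
MUL       [-3, 0, 0]
GT        [-3, 0]
STORE 2   [-3]
PUSH -2   [-3, -2]
GT        [0]
LOAD 2    [0, 0]
PUSH 6    [0, 0, 6]
PUSH 8    [0, 0, 6, 8]
EQ        [0, 0, 0]
MUL       [0, 0]
EQ        [1]

2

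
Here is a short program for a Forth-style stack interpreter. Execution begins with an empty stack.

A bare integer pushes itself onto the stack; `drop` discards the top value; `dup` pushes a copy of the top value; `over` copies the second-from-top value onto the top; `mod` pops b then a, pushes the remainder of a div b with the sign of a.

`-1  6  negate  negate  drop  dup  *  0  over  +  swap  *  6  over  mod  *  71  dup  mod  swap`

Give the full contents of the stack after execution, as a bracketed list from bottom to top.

-1      -1
6       -1 6
negate  -1 -6
negate  -1 6
drop    -1
dup     -1 -1
*       1
0       1 0
over    1 0 1
+       1 1
swap    1 1
*       1
6       1 6
over    1 6 1
mod     1 0
*       0
71      0 71
dup     0 71 71
mod     0 0
swap    0 0

[0, 0]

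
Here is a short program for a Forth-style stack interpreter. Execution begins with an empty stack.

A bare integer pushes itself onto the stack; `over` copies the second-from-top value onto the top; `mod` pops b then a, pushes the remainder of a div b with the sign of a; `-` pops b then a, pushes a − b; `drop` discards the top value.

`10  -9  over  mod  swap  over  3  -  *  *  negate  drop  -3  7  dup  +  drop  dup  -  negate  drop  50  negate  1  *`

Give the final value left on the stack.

10     -> 10
-9     -> 10 -9
over   -> 10 -9 10
mod    -> 10 -9
swap   -> -9 10
over   -> -9 10 -9
3      -> -9 10 -9 3
-      -> -9 10 -12
*      -> -9 -120
*      -> 1080
negate -> -1080
drop   -> (empty)
-3     -> -3
7      -> -3 7
dup    -> -3 7 7
+      -> -3 14
drop   -> -3
dup    -> -3 -3
-      -> 0
negate -> 0
drop   -> (empty)
50     -> 50
negate -> -50
1      -> -50 1
*      -> -50

-50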